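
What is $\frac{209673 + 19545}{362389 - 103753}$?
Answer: $\frac{38203}{43106} \approx 0.88626$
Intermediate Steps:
$\frac{209673 + 19545}{362389 - 103753} = \frac{229218}{258636} = 229218 \cdot \frac{1}{258636} = \frac{38203}{43106}$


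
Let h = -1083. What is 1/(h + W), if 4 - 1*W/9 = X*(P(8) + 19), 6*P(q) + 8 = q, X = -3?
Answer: -1/534 ≈ -0.0018727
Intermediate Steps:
P(q) = -4/3 + q/6
W = 549 (W = 36 - (-27)*((-4/3 + (⅙)*8) + 19) = 36 - (-27)*((-4/3 + 4/3) + 19) = 36 - (-27)*(0 + 19) = 36 - (-27)*19 = 36 - 9*(-57) = 36 + 513 = 549)
1/(h + W) = 1/(-1083 + 549) = 1/(-534) = -1/534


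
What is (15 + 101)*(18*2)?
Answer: 4176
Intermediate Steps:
(15 + 101)*(18*2) = 116*36 = 4176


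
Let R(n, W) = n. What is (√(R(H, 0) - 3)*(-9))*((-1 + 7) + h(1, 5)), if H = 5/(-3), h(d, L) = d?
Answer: -21*I*√42 ≈ -136.1*I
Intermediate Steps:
H = -5/3 (H = 5*(-⅓) = -5/3 ≈ -1.6667)
(√(R(H, 0) - 3)*(-9))*((-1 + 7) + h(1, 5)) = (√(-5/3 - 3)*(-9))*((-1 + 7) + 1) = (√(-14/3)*(-9))*(6 + 1) = ((I*√42/3)*(-9))*7 = -3*I*√42*7 = -21*I*√42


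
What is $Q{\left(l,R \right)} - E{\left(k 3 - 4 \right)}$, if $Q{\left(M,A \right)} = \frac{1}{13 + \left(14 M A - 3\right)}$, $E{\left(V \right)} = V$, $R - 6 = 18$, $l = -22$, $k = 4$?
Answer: $- \frac{59057}{7382} \approx -8.0001$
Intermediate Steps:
$R = 24$ ($R = 6 + 18 = 24$)
$Q{\left(M,A \right)} = \frac{1}{10 + 14 A M}$ ($Q{\left(M,A \right)} = \frac{1}{13 + \left(14 A M - 3\right)} = \frac{1}{13 + \left(-3 + 14 A M\right)} = \frac{1}{10 + 14 A M}$)
$Q{\left(l,R \right)} - E{\left(k 3 - 4 \right)} = \frac{1}{2 \left(5 + 7 \cdot 24 \left(-22\right)\right)} - \left(4 \cdot 3 - 4\right) = \frac{1}{2 \left(5 - 3696\right)} - \left(12 - 4\right) = \frac{1}{2 \left(-3691\right)} - 8 = \frac{1}{2} \left(- \frac{1}{3691}\right) - 8 = - \frac{1}{7382} - 8 = - \frac{59057}{7382}$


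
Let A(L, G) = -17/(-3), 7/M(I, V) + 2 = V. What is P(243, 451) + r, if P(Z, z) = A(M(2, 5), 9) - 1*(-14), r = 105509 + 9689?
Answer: 345653/3 ≈ 1.1522e+5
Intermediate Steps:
r = 115198
M(I, V) = 7/(-2 + V)
A(L, G) = 17/3 (A(L, G) = -17*(-⅓) = 17/3)
P(Z, z) = 59/3 (P(Z, z) = 17/3 - 1*(-14) = 17/3 + 14 = 59/3)
P(243, 451) + r = 59/3 + 115198 = 345653/3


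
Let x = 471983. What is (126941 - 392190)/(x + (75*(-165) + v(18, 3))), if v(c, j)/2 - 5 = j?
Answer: -265249/459624 ≈ -0.57710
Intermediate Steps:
v(c, j) = 10 + 2*j
(126941 - 392190)/(x + (75*(-165) + v(18, 3))) = (126941 - 392190)/(471983 + (75*(-165) + (10 + 2*3))) = -265249/(471983 + (-12375 + (10 + 6))) = -265249/(471983 + (-12375 + 16)) = -265249/(471983 - 12359) = -265249/459624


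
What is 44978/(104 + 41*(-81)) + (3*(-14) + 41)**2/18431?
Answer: -828986301/59292527 ≈ -13.981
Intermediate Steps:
44978/(104 + 41*(-81)) + (3*(-14) + 41)**2/18431 = 44978/(104 - 3321) + (-42 + 41)**2*(1/18431) = 44978/(-3217) + (-1)**2*(1/18431) = 44978*(-1/3217) + 1*(1/18431) = -44978/3217 + 1/18431 = -828986301/59292527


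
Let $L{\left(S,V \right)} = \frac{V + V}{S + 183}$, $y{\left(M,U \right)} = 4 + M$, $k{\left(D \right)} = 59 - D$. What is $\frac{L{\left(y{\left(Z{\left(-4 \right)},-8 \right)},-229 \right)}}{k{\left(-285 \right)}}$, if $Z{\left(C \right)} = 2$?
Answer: $- \frac{229}{32508} \approx -0.0070444$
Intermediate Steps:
$L{\left(S,V \right)} = \frac{2 V}{183 + S}$
$\frac{L{\left(y{\left(Z{\left(-4 \right)},-8 \right)},-229 \right)}}{k{\left(-285 \right)}} = \frac{2 \left(-229\right) \frac{1}{183 + \left(4 + 2\right)}}{59 - -285} = \frac{2 \left(-229\right) \frac{1}{183 + 6}}{59 + 285} = \frac{2 \left(-229\right) \frac{1}{189}}{344} = 2 \left(-229\right) \frac{1}{189} \cdot \frac{1}{344} = \left(- \frac{458}{189}\right) \frac{1}{344} = - \frac{229}{32508}$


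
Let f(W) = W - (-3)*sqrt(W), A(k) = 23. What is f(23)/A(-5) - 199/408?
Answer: 209/408 + 3*sqrt(23)/23 ≈ 1.1378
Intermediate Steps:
f(W) = W + 3*sqrt(W)
f(23)/A(-5) - 199/408 = (23 + 3*sqrt(23))/23 - 199/408 = (23 + 3*sqrt(23))*(1/23) - 199*1/408 = (1 + 3*sqrt(23)/23) - 199/408 = 209/408 + 3*sqrt(23)/23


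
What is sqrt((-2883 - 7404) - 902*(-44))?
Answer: sqrt(29401) ≈ 171.47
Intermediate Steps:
sqrt((-2883 - 7404) - 902*(-44)) = sqrt(-10287 + 39688) = sqrt(29401)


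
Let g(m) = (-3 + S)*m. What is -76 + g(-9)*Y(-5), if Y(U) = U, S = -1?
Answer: -256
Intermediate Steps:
g(m) = -4*m (g(m) = (-3 - 1)*m = -4*m)
-76 + g(-9)*Y(-5) = -76 - 4*(-9)*(-5) = -76 + 36*(-5) = -76 - 180 = -256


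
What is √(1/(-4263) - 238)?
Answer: I*√88269765/609 ≈ 15.427*I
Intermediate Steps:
√(1/(-4263) - 238) = √(-1/4263 - 238) = √(-1014595/4263) = I*√88269765/609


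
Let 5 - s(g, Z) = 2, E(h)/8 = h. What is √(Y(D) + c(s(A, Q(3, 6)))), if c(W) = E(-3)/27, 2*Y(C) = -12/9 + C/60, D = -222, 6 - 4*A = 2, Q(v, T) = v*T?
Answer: I*√3065/30 ≈ 1.8454*I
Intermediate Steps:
Q(v, T) = T*v
E(h) = 8*h
A = 1 (A = 3/2 - ¼*2 = 3/2 - ½ = 1)
s(g, Z) = 3 (s(g, Z) = 5 - 1*2 = 5 - 2 = 3)
Y(C) = -⅔ + C/120 (Y(C) = (-12/9 + C/60)/2 = (-12*⅑ + C*(1/60))/2 = (-4/3 + C/60)/2 = -⅔ + C/120)
c(W) = -8/9 (c(W) = (8*(-3))/27 = -24*1/27 = -8/9)
√(Y(D) + c(s(A, Q(3, 6)))) = √((-⅔ + (1/120)*(-222)) - 8/9) = √((-⅔ - 37/20) - 8/9) = √(-151/60 - 8/9) = √(-613/180) = I*√3065/30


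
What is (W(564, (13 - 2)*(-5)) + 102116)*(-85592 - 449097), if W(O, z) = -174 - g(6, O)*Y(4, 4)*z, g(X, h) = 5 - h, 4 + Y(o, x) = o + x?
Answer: 11248787182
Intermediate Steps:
Y(o, x) = -4 + o + x (Y(o, x) = -4 + (o + x) = -4 + o + x)
W(O, z) = -174 - z*(20 - 4*O) (W(O, z) = -174 - (5 - O)*(-4 + 4 + 4)*z = -174 - (5 - O)*4*z = -174 - (20 - 4*O)*z = -174 - z*(20 - 4*O))
(W(564, (13 - 2)*(-5)) + 102116)*(-85592 - 449097) = ((-174 + 4*((13 - 2)*(-5))*(-5 + 564)) + 102116)*(-85592 - 449097) = ((-174 + 4*(11*(-5))*559) + 102116)*(-534689) = ((-174 + 4*(-55)*559) + 102116)*(-534689) = ((-174 - 122980) + 102116)*(-534689) = (-123154 + 102116)*(-534689) = -21038*(-534689) = 11248787182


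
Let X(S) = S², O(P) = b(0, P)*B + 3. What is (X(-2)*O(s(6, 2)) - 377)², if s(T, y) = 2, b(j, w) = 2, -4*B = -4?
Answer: 127449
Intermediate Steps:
B = 1 (B = -¼*(-4) = 1)
O(P) = 5 (O(P) = 2*1 + 3 = 2 + 3 = 5)
(X(-2)*O(s(6, 2)) - 377)² = ((-2)²*5 - 377)² = (4*5 - 377)² = (20 - 377)² = (-357)² = 127449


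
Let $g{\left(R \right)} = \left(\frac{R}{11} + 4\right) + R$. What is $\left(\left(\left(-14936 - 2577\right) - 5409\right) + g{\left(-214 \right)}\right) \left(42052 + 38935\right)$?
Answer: $- \frac{20624635342}{11} \approx -1.875 \cdot 10^{9}$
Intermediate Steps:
$g{\left(R \right)} = 4 + \frac{12 R}{11}$ ($g{\left(R \right)} = \left(R \frac{1}{11} + 4\right) + R = \left(\frac{R}{11} + 4\right) + R = \left(4 + \frac{R}{11}\right) + R = 4 + \frac{12 R}{11}$)
$\left(\left(\left(-14936 - 2577\right) - 5409\right) + g{\left(-214 \right)}\right) \left(42052 + 38935\right) = \left(\left(\left(-14936 - 2577\right) - 5409\right) + \left(4 + \frac{12}{11} \left(-214\right)\right)\right) \left(42052 + 38935\right) = \left(\left(-17513 - 5409\right) + \left(4 - \frac{2568}{11}\right)\right) 80987 = \left(-22922 - \frac{2524}{11}\right) 80987 = \left(- \frac{254666}{11}\right) 80987 = - \frac{20624635342}{11}$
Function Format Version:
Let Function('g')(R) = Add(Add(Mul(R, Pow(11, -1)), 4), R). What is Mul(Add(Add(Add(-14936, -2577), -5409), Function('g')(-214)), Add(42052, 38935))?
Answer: Rational(-20624635342, 11) ≈ -1.8750e+9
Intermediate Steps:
Function('g')(R) = Add(4, Mul(Rational(12, 11), R)) (Function('g')(R) = Add(Add(Mul(R, Rational(1, 11)), 4), R) = Add(Add(Mul(Rational(1, 11), R), 4), R) = Add(Add(4, Mul(Rational(1, 11), R)), R) = Add(4, Mul(Rational(12, 11), R)))
Mul(Add(Add(Add(-14936, -2577), -5409), Function('g')(-214)), Add(42052, 38935)) = Mul(Add(Add(Add(-14936, -2577), -5409), Add(4, Mul(Rational(12, 11), -214))), Add(42052, 38935)) = Mul(Add(Add(-17513, -5409), Add(4, Rational(-2568, 11))), 80987) = Mul(Add(-22922, Rational(-2524, 11)), 80987) = Mul(Rational(-254666, 11), 80987) = Rational(-20624635342, 11)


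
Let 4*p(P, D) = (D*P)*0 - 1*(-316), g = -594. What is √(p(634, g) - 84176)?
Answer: I*√84097 ≈ 289.99*I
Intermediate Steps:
p(P, D) = 79 (p(P, D) = ((D*P)*0 - 1*(-316))/4 = (0 + 316)/4 = (¼)*316 = 79)
√(p(634, g) - 84176) = √(79 - 84176) = √(-84097) = I*√84097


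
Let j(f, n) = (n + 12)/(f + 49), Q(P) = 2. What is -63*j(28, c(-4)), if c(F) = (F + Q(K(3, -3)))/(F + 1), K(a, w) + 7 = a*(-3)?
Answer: -114/11 ≈ -10.364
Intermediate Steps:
K(a, w) = -7 - 3*a (K(a, w) = -7 + a*(-3) = -7 - 3*a)
c(F) = (2 + F)/(1 + F) (c(F) = (F + 2)/(F + 1) = (2 + F)/(1 + F))
j(f, n) = (12 + n)/(49 + f)
-63*j(28, c(-4)) = -63*(12 + (2 - 4)/(1 - 4))/(49 + 28) = -63*(12 - 2/(-3))/77 = -9*(12 - ⅓*(-2))/11 = -9*(12 + ⅔)/11 = -9*38/(11*3) = -63*38/231 = -114/11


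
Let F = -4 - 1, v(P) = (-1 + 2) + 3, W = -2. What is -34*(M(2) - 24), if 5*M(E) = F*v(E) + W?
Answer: 4828/5 ≈ 965.60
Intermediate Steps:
v(P) = 4 (v(P) = 1 + 3 = 4)
F = -5
M(E) = -22/5 (M(E) = (-5*4 - 2)/5 = (-20 - 2)/5 = (⅕)*(-22) = -22/5)
-34*(M(2) - 24) = -34*(-22/5 - 24) = -34*(-142/5) = 4828/5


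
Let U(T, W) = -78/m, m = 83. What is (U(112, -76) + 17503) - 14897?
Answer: 216220/83 ≈ 2605.1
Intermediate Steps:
U(T, W) = -78/83
(U(112, -76) + 17503) - 14897 = (-78/83 + 17503) - 14897 = 1452671/83 - 14897 = 216220/83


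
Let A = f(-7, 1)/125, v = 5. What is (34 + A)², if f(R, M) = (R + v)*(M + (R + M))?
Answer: 725904/625 ≈ 1161.4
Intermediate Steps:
f(R, M) = (5 + R)*(R + 2*M) (f(R, M) = (R + 5)*(M + (R + M)) = (5 + R)*(M + (M + R)) = (5 + R)*(R + 2*M))
A = 2/25 (A = ((-7)² + 5*(-7) + 10*1 + 2*1*(-7))/125 = (49 - 35 + 10 - 14)*(1/125) = 10*(1/125) = 2/25 ≈ 0.080000)
(34 + A)² = (34 + 2/25)² = (852/25)² = 725904/625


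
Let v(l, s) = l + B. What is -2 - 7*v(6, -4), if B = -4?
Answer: -16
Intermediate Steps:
v(l, s) = -4 + l (v(l, s) = l - 4 = -4 + l)
-2 - 7*v(6, -4) = -2 - 7*(-4 + 6) = -2 - 7*2 = -2 - 14 = -16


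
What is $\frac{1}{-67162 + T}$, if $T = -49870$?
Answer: $- \frac{1}{117032} \approx -8.5447 \cdot 10^{-6}$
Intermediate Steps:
$\frac{1}{-67162 + T} = \frac{1}{-67162 - 49870} = \frac{1}{-117032} = - \frac{1}{117032}$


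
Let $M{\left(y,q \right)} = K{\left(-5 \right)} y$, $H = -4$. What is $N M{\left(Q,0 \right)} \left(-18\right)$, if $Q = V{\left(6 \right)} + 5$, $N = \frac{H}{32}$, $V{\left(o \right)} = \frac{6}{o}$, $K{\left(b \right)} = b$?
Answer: $- \frac{135}{2} \approx -67.5$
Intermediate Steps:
$N = - \frac{1}{8}$ ($N = - \frac{4}{32} = \left(-4\right) \frac{1}{32} = - \frac{1}{8} \approx -0.125$)
$Q = 6$ ($Q = \frac{6}{6} + 5 = 6 \cdot \frac{1}{6} + 5 = 1 + 5 = 6$)
$M{\left(y,q \right)} = - 5 y$
$N M{\left(Q,0 \right)} \left(-18\right) = - \frac{\left(-5\right) 6}{8} \left(-18\right) = \left(- \frac{1}{8}\right) \left(-30\right) \left(-18\right) = \frac{15}{4} \left(-18\right) = - \frac{135}{2}$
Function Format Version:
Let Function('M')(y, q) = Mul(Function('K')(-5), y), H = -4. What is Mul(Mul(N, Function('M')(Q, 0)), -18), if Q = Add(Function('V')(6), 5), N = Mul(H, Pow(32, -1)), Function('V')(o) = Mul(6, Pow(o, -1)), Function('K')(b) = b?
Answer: Rational(-135, 2) ≈ -67.500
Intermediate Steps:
N = Rational(-1, 8) (N = Mul(-4, Pow(32, -1)) = Mul(-4, Rational(1, 32)) = Rational(-1, 8) ≈ -0.12500)
Q = 6 (Q = Add(Mul(6, Pow(6, -1)), 5) = Add(Mul(6, Rational(1, 6)), 5) = Add(1, 5) = 6)
Function('M')(y, q) = Mul(-5, y)
Mul(Mul(N, Function('M')(Q, 0)), -18) = Mul(Mul(Rational(-1, 8), Mul(-5, 6)), -18) = Mul(Mul(Rational(-1, 8), -30), -18) = Mul(Rational(15, 4), -18) = Rational(-135, 2)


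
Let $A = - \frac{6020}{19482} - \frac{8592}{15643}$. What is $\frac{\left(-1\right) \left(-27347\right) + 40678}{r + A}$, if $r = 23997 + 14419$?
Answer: $\frac{10365544945575}{5853640254506} \approx 1.7708$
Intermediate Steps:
$r = 38416$
$A = - \frac{130780102}{152378463}$ ($A = \left(-6020\right) \frac{1}{19482} - \frac{8592}{15643} = - \frac{3010}{9741} - \frac{8592}{15643} = - \frac{130780102}{152378463} \approx -0.85826$)
$\frac{\left(-1\right) \left(-27347\right) + 40678}{r + A} = \frac{\left(-1\right) \left(-27347\right) + 40678}{38416 - \frac{130780102}{152378463}} = \frac{27347 + 40678}{\frac{5853640254506}{152378463}} = 68025 \cdot \frac{152378463}{5853640254506} = \frac{10365544945575}{5853640254506}$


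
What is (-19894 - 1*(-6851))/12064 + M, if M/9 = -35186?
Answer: -3820368179/12064 ≈ -3.1668e+5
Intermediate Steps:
M = -316674 (M = 9*(-35186) = -316674)
(-19894 - 1*(-6851))/12064 + M = (-19894 - 1*(-6851))/12064 - 316674 = (-19894 + 6851)*(1/12064) - 316674 = -13043*1/12064 - 316674 = -13043/12064 - 316674 = -3820368179/12064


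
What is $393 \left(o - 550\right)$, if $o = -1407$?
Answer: $-769101$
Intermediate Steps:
$393 \left(o - 550\right) = 393 \left(-1407 - 550\right) = 393 \left(-1957\right) = -769101$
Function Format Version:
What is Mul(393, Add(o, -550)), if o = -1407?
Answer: -769101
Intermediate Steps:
Mul(393, Add(o, -550)) = Mul(393, Add(-1407, -550)) = Mul(393, -1957) = -769101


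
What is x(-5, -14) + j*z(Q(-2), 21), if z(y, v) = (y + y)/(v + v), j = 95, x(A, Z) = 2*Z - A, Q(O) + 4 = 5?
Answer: -388/21 ≈ -18.476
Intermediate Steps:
Q(O) = 1 (Q(O) = -4 + 5 = 1)
x(A, Z) = -A + 2*Z
z(y, v) = y/v (z(y, v) = (2*y)/((2*v)) = (2*y)*(1/(2*v)) = y/v)
x(-5, -14) + j*z(Q(-2), 21) = (-1*(-5) + 2*(-14)) + 95*(1/21) = (5 - 28) + 95*(1*(1/21)) = -23 + 95*(1/21) = -23 + 95/21 = -388/21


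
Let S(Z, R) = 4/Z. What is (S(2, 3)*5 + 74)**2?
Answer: 7056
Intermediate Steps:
(S(2, 3)*5 + 74)**2 = ((4/2)*5 + 74)**2 = ((4*(1/2))*5 + 74)**2 = (2*5 + 74)**2 = (10 + 74)**2 = 84**2 = 7056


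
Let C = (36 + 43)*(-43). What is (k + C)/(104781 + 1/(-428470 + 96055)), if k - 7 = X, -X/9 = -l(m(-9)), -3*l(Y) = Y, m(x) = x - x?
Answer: -563443425/17415388057 ≈ -0.032353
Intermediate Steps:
m(x) = 0
l(Y) = -Y/3
C = -3397 (C = 79*(-43) = -3397)
X = 0 (X = -(-9)*(-1/3*0) = -(-9)*0 = -9*0 = 0)
k = 7 (k = 7 + 0 = 7)
(k + C)/(104781 + 1/(-428470 + 96055)) = (7 - 3397)/(104781 + 1/(-428470 + 96055)) = -3390/(104781 + 1/(-332415)) = -3390/(104781 - 1/332415) = -3390/34830776114/332415 = -3390*332415/34830776114 = -563443425/17415388057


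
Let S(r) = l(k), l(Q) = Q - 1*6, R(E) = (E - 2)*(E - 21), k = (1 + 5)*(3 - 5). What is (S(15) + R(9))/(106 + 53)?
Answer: -34/53 ≈ -0.64151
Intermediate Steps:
k = -12 (k = 6*(-2) = -12)
R(E) = (-21 + E)*(-2 + E) (R(E) = (-2 + E)*(-21 + E) = (-21 + E)*(-2 + E))
l(Q) = -6 + Q (l(Q) = Q - 6 = -6 + Q)
S(r) = -18 (S(r) = -6 - 12 = -18)
(S(15) + R(9))/(106 + 53) = (-18 + (42 + 9² - 23*9))/(106 + 53) = (-18 + (42 + 81 - 207))/159 = (-18 - 84)*(1/159) = -102*1/159 = -34/53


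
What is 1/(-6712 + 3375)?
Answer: -1/3337 ≈ -0.00029967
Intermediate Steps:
1/(-6712 + 3375) = 1/(-3337) = -1/3337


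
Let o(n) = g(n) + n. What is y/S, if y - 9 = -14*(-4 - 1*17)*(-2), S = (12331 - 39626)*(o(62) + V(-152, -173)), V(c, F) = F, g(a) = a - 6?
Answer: -579/1501225 ≈ -0.00038568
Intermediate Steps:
g(a) = -6 + a
o(n) = -6 + 2*n (o(n) = (-6 + n) + n = -6 + 2*n)
S = 1501225 (S = (12331 - 39626)*((-6 + 2*62) - 173) = -27295*((-6 + 124) - 173) = -27295*(118 - 173) = -27295*(-55) = 1501225)
y = -579 (y = 9 - 14*(-4 - 1*17)*(-2) = 9 - 14*(-4 - 17)*(-2) = 9 - 14*(-21)*(-2) = 9 + 294*(-2) = 9 - 588 = -579)
y/S = -579/1501225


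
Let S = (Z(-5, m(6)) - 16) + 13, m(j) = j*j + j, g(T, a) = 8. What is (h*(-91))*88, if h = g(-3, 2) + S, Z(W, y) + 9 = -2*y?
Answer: 704704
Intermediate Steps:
m(j) = j + j**2 (m(j) = j**2 + j = j + j**2)
Z(W, y) = -9 - 2*y
S = -96 (S = ((-9 - 12*(1 + 6)) - 16) + 13 = ((-9 - 12*7) - 16) + 13 = ((-9 - 2*42) - 16) + 13 = ((-9 - 84) - 16) + 13 = (-93 - 16) + 13 = -109 + 13 = -96)
h = -88 (h = 8 - 96 = -88)
(h*(-91))*88 = -88*(-91)*88 = 8008*88 = 704704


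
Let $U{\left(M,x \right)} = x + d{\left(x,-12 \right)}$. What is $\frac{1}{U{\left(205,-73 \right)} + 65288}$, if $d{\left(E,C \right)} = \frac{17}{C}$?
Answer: $\frac{12}{782563} \approx 1.5334 \cdot 10^{-5}$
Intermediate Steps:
$U{\left(M,x \right)} = - \frac{17}{12} + x$ ($U{\left(M,x \right)} = x + \frac{17}{-12} = x + 17 \left(- \frac{1}{12}\right) = x - \frac{17}{12} = - \frac{17}{12} + x$)
$\frac{1}{U{\left(205,-73 \right)} + 65288} = \frac{1}{\left(- \frac{17}{12} - 73\right) + 65288} = \frac{1}{- \frac{893}{12} + 65288} = \frac{1}{\frac{782563}{12}} = \frac{12}{782563}$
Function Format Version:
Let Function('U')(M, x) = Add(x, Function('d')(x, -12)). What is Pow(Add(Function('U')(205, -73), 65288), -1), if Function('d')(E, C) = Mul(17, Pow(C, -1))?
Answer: Rational(12, 782563) ≈ 1.5334e-5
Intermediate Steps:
Function('U')(M, x) = Add(Rational(-17, 12), x) (Function('U')(M, x) = Add(x, Mul(17, Pow(-12, -1))) = Add(x, Mul(17, Rational(-1, 12))) = Add(x, Rational(-17, 12)) = Add(Rational(-17, 12), x))
Pow(Add(Function('U')(205, -73), 65288), -1) = Pow(Add(Add(Rational(-17, 12), -73), 65288), -1) = Pow(Add(Rational(-893, 12), 65288), -1) = Pow(Rational(782563, 12), -1) = Rational(12, 782563)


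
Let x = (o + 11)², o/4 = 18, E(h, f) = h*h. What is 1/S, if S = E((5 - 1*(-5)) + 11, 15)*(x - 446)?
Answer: 1/2841363 ≈ 3.5194e-7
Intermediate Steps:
E(h, f) = h²
o = 72 (o = 4*18 = 72)
x = 6889 (x = (72 + 11)² = 83² = 6889)
S = 2841363 (S = ((5 - 1*(-5)) + 11)²*(6889 - 446) = ((5 + 5) + 11)²*6443 = (10 + 11)²*6443 = 21²*6443 = 441*6443 = 2841363)
1/S = 1/2841363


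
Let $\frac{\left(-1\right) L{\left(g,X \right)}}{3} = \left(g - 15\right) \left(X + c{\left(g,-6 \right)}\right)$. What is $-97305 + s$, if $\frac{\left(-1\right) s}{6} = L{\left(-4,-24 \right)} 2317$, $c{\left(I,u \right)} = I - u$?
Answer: $17335803$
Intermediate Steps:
$L{\left(g,X \right)} = - 3 \left(-15 + g\right) \left(6 + X + g\right)$ ($L{\left(g,X \right)} = - 3 \left(g - 15\right) \left(X + \left(g - -6\right)\right) = - 3 \left(-15 + g\right) \left(X + \left(g + 6\right)\right) = - 3 \left(-15 + g\right) \left(X + \left(6 + g\right)\right) = - 3 \left(-15 + g\right) \left(6 + X + g\right)$)
$s = 17433108$ ($s = - 6 \left(270 - 3 \left(-4\right)^{2} + 27 \left(-4\right) + 45 \left(-24\right) - \left(-72\right) \left(-4\right)\right) 2317 = - 6 \left(270 - 48 - 108 - 1080 - 288\right) 2317 = - 6 \left(\left(-1254\right) 2317\right) = \left(-6\right) \left(-2905518\right) = 17433108$)
$-97305 + s = -97305 + 17433108 = 17335803$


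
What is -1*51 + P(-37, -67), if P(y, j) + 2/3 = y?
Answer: -266/3 ≈ -88.667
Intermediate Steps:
P(y, j) = -2/3 + y
-1*51 + P(-37, -67) = -1*51 + (-2/3 - 37) = -51 - 113/3 = -266/3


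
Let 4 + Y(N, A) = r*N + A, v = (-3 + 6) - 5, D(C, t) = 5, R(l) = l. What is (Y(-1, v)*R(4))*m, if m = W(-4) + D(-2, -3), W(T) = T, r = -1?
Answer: -20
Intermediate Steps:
v = -2 (v = 3 - 5 = -2)
m = 1 (m = -4 + 5 = 1)
Y(N, A) = -4 + A - N (Y(N, A) = -4 + (-N + A) = -4 + (A - N) = -4 + A - N)
(Y(-1, v)*R(4))*m = ((-4 - 2 - 1*(-1))*4)*1 = ((-4 - 2 + 1)*4)*1 = -5*4*1 = -20*1 = -20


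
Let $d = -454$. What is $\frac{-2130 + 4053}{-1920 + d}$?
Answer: $- \frac{1923}{2374} \approx -0.81003$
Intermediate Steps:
$\frac{-2130 + 4053}{-1920 + d} = \frac{-2130 + 4053}{-1920 - 454} = \frac{1923}{-2374} = 1923 \left(- \frac{1}{2374}\right) = - \frac{1923}{2374}$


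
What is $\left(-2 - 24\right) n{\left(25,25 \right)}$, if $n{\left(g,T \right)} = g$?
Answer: $-650$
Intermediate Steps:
$\left(-2 - 24\right) n{\left(25,25 \right)} = \left(-2 - 24\right) 25 = \left(-26\right) 25 = -650$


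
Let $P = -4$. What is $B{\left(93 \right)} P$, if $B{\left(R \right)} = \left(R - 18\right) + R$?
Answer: $-672$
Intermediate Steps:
$B{\left(R \right)} = -18 + 2 R$ ($B{\left(R \right)} = \left(-18 + R\right) + R = -18 + 2 R$)
$B{\left(93 \right)} P = \left(-18 + 2 \cdot 93\right) \left(-4\right) = \left(-18 + 186\right) \left(-4\right) = 168 \left(-4\right) = -672$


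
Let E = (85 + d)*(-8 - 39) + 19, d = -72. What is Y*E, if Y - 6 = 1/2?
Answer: -3848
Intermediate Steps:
Y = 13/2 (Y = 6 + 1/2 = 6 + ½ = 13/2 ≈ 6.5000)
E = -592 (E = (85 - 72)*(-8 - 39) + 19 = 13*(-47) + 19 = -611 + 19 = -592)
Y*E = (13/2)*(-592) = -3848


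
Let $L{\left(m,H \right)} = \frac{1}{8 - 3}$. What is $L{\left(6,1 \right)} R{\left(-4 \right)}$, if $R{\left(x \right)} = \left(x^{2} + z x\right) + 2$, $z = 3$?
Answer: $\frac{6}{5} \approx 1.2$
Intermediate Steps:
$R{\left(x \right)} = 2 + x^{2} + 3 x$ ($R{\left(x \right)} = \left(x^{2} + 3 x\right) + 2 = 2 + x^{2} + 3 x$)
$L{\left(m,H \right)} = \frac{1}{5}$
$L{\left(6,1 \right)} R{\left(-4 \right)} = \frac{2 + \left(-4\right)^{2} + 3 \left(-4\right)}{5} = \frac{2 + 16 - 12}{5} = \frac{1}{5} \cdot 6 = \frac{6}{5}$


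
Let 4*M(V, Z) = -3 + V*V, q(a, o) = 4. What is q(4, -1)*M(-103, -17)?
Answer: 10606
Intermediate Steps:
M(V, Z) = -¾ + V²/4 (M(V, Z) = (-3 + V*V)/4 = (-3 + V²)/4 = -¾ + V²/4)
q(4, -1)*M(-103, -17) = 4*(-¾ + (¼)*(-103)²) = 4*(-¾ + (¼)*10609) = 4*(-¾ + 10609/4) = 4*(5303/2) = 10606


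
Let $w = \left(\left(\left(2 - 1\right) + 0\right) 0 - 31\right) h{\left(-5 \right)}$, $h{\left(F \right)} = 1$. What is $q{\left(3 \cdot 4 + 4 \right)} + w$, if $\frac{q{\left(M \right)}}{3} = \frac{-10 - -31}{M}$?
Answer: $- \frac{433}{16} \approx -27.063$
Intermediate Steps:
$w = -31$ ($w = \left(\left(\left(2 - 1\right) + 0\right) 0 - 31\right) 1 = \left(\left(1 + 0\right) 0 - 31\right) 1 = \left(1 \cdot 0 - 31\right) 1 = \left(0 - 31\right) 1 = \left(-31\right) 1 = -31$)
$q{\left(M \right)} = \frac{63}{M}$ ($q{\left(M \right)} = 3 \frac{-10 - -31}{M} = 3 \frac{-10 + 31}{M} = 3 \frac{21}{M} = \frac{63}{M}$)
$q{\left(3 \cdot 4 + 4 \right)} + w = \frac{63}{3 \cdot 4 + 4} - 31 = \frac{63}{12 + 4} - 31 = \frac{63}{16} - 31 = - \frac{433}{16}$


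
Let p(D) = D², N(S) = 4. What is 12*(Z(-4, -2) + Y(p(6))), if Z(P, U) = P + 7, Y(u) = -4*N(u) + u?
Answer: 276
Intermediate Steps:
Y(u) = -16 + u (Y(u) = -4*4 + u = -16 + u)
Z(P, U) = 7 + P
12*(Z(-4, -2) + Y(p(6))) = 12*((7 - 4) + (-16 + 6²)) = 12*(3 + (-16 + 36)) = 12*(3 + 20) = 12*23 = 276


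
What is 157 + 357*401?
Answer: 143314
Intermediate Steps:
157 + 357*401 = 157 + 143157 = 143314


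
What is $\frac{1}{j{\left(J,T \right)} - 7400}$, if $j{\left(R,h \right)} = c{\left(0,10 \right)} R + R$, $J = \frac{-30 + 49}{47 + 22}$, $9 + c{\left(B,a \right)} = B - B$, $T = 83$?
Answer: $- \frac{69}{510752} \approx -0.00013509$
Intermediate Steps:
$c{\left(B,a \right)} = -9$ ($c{\left(B,a \right)} = -9 + \left(B - B\right) = -9 + 0 = -9$)
$J = \frac{19}{69} \approx 0.27536$
$j{\left(R,h \right)} = - 8 R$ ($j{\left(R,h \right)} = - 9 R + R = - 8 R$)
$\frac{1}{j{\left(J,T \right)} - 7400} = \frac{1}{\left(-8\right) \frac{19}{69} - 7400} = \frac{1}{- \frac{152}{69} - 7400} = \frac{1}{- \frac{510752}{69}} = - \frac{69}{510752}$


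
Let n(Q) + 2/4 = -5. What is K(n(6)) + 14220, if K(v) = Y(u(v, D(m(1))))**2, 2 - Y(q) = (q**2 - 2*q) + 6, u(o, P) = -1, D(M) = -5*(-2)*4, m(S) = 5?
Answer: 14269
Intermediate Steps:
n(Q) = -11/2 (n(Q) = -1/2 - 5 = -11/2)
D(M) = 40 (D(M) = 10*4 = 40)
Y(q) = -4 - q**2 + 2*q (Y(q) = 2 - ((q**2 - 2*q) + 6) = 2 - (6 + q**2 - 2*q) = 2 + (-6 - q**2 + 2*q) = -4 - q**2 + 2*q)
K(v) = 49 (K(v) = (-4 - 1*(-1)**2 + 2*(-1))**2 = (-4 - 1*1 - 2)**2 = (-4 - 1 - 2)**2 = (-7)**2 = 49)
K(n(6)) + 14220 = 49 + 14220 = 14269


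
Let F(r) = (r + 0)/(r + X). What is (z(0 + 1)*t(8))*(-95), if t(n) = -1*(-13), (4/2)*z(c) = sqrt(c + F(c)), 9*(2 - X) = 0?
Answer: -1235*sqrt(3)/3 ≈ -713.03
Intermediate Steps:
X = 2 (X = 2 - 1/9*0 = 2 + 0 = 2)
F(r) = r/(2 + r) (F(r) = (r + 0)/(r + 2) = r/(2 + r))
z(c) = sqrt(c + c/(2 + c))/2
t(n) = 13
(z(0 + 1)*t(8))*(-95) = ((sqrt((0 + 1)*(3 + (0 + 1))/(2 + (0 + 1)))/2)*13)*(-95) = ((sqrt(1*(3 + 1)/(2 + 1))/2)*13)*(-95) = ((sqrt(1*4/3)/2)*13)*(-95) = ((sqrt(1*(1/3)*4)/2)*13)*(-95) = ((sqrt(4/3)/2)*13)*(-95) = (((2*sqrt(3)/3)/2)*13)*(-95) = ((sqrt(3)/3)*13)*(-95) = (13*sqrt(3)/3)*(-95) = -1235*sqrt(3)/3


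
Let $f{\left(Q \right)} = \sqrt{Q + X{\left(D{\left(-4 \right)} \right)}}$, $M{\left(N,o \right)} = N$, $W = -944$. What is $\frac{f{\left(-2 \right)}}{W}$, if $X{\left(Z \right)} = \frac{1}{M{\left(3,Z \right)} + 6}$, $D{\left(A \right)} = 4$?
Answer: $- \frac{i \sqrt{17}}{2832} \approx - 0.0014559 i$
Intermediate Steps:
$X{\left(Z \right)} = \frac{1}{9}$ ($X{\left(Z \right)} = \frac{1}{3 + 6} = \frac{1}{9}$)
$f{\left(Q \right)} = \sqrt{\frac{1}{9} + Q}$ ($f{\left(Q \right)} = \sqrt{Q + \frac{1}{9}} = \sqrt{\frac{1}{9} + Q}$)
$\frac{f{\left(-2 \right)}}{W} = \frac{\frac{1}{3} \sqrt{1 + 9 \left(-2\right)}}{-944} = \frac{\sqrt{1 - 18}}{3} \left(- \frac{1}{944}\right) = \frac{\sqrt{-17}}{3} \left(- \frac{1}{944}\right) = \frac{i \sqrt{17}}{3} \left(- \frac{1}{944}\right) = - \frac{i \sqrt{17}}{2832}$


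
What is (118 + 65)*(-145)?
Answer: -26535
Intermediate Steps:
(118 + 65)*(-145) = 183*(-145) = -26535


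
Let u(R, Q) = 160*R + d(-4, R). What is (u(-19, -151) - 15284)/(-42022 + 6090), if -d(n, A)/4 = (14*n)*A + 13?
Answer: 5658/8983 ≈ 0.62986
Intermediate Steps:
d(n, A) = -52 - 56*A*n (d(n, A) = -4*((14*n)*A + 13) = -4*(14*A*n + 13) = -4*(13 + 14*A*n) = -52 - 56*A*n)
u(R, Q) = -52 + 384*R (u(R, Q) = 160*R + (-52 - 56*R*(-4)) = 160*R + (-52 + 224*R) = -52 + 384*R)
(u(-19, -151) - 15284)/(-42022 + 6090) = ((-52 + 384*(-19)) - 15284)/(-42022 + 6090) = ((-52 - 7296) - 15284)/(-35932) = (-7348 - 15284)*(-1/35932) = -22632*(-1/35932) = 5658/8983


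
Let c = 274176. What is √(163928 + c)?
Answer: 2*√109526 ≈ 661.89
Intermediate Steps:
√(163928 + c) = √(163928 + 274176) = √438104 = 2*√109526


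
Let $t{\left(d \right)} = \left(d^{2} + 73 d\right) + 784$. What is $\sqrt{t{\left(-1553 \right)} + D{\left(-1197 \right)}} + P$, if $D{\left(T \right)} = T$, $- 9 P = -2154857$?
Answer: $\frac{2154857}{9} + \sqrt{2298027} \approx 2.4094 \cdot 10^{5}$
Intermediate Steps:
$P = \frac{2154857}{9}$ ($P = \left(- \frac{1}{9}\right) \left(-2154857\right) = \frac{2154857}{9} \approx 2.3943 \cdot 10^{5}$)
$t{\left(d \right)} = 784 + d^{2} + 73 d$
$\sqrt{t{\left(-1553 \right)} + D{\left(-1197 \right)}} + P = \sqrt{\left(784 + \left(-1553\right)^{2} + 73 \left(-1553\right)\right) - 1197} + \frac{2154857}{9} = \sqrt{\left(784 + 2411809 - 113369\right) - 1197} + \frac{2154857}{9} = \sqrt{2299224 - 1197} + \frac{2154857}{9} = \sqrt{2298027} + \frac{2154857}{9} = \frac{2154857}{9} + \sqrt{2298027}$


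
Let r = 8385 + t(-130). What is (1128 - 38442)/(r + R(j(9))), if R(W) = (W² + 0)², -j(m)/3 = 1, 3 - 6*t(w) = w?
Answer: -223884/50929 ≈ -4.3960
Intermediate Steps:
t(w) = ½ - w/6
j(m) = -3 (j(m) = -3*1 = -3)
R(W) = W⁴ (R(W) = (W²)² = W⁴)
r = 50443/6 (r = 8385 + (½ - ⅙*(-130)) = 8385 + (½ + 65/3) = 8385 + 133/6 = 50443/6 ≈ 8407.2)
(1128 - 38442)/(r + R(j(9))) = (1128 - 38442)/(50443/6 + (-3)⁴) = -37314/(50443/6 + 81) = -37314/50929/6 = -37314*6/50929 = -223884/50929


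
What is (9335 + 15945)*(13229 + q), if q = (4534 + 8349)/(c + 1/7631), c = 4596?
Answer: 11731609128855680/35072077 ≈ 3.3450e+8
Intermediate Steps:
q = 98310173/35072077 (q = (4534 + 8349)/(4596 + 1/7631) = 12883/(4596 + 1/7631) = 12883/(35072077/7631) = 12883*(7631/35072077) = 98310173/35072077 ≈ 2.8031)
(9335 + 15945)*(13229 + q) = (9335 + 15945)*(13229 + 98310173/35072077) = 25280*(464066816806/35072077) = 11731609128855680/35072077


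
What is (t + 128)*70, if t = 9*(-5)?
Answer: 5810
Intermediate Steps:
t = -45
(t + 128)*70 = (-45 + 128)*70 = 83*70 = 5810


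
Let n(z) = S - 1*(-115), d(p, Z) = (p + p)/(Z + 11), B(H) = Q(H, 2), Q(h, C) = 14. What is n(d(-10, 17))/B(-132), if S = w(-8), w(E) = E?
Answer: 107/14 ≈ 7.6429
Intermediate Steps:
S = -8
B(H) = 14
d(p, Z) = 2*p/(11 + Z) (d(p, Z) = (2*p)/(11 + Z) = 2*p/(11 + Z))
n(z) = 107 (n(z) = -8 - 1*(-115) = -8 + 115 = 107)
n(d(-10, 17))/B(-132) = 107/14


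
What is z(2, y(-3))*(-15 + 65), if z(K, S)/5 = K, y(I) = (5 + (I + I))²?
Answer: 500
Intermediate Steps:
y(I) = (5 + 2*I)²
z(K, S) = 5*K
z(2, y(-3))*(-15 + 65) = (5*2)*(-15 + 65) = 10*50 = 500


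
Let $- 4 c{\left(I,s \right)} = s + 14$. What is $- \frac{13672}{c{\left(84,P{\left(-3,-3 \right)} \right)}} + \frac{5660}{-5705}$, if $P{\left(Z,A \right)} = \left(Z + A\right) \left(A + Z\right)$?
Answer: $\frac{31171204}{28525} \approx 1092.8$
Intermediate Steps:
$P{\left(Z,A \right)} = \left(A + Z\right)^{2}$ ($P{\left(Z,A \right)} = \left(A + Z\right) \left(A + Z\right) = \left(A + Z\right)^{2}$)
$c{\left(I,s \right)} = - \frac{7}{2} - \frac{s}{4}$ ($c{\left(I,s \right)} = - \frac{s + 14}{4} = - \frac{14 + s}{4} = - \frac{7}{2} - \frac{s}{4}$)
$- \frac{13672}{c{\left(84,P{\left(-3,-3 \right)} \right)}} + \frac{5660}{-5705} = - \frac{13672}{- \frac{7}{2} - \frac{\left(-3 - 3\right)^{2}}{4}} + \frac{5660}{-5705} = - \frac{13672}{- \frac{7}{2} - \frac{\left(-6\right)^{2}}{4}} + 5660 \left(- \frac{1}{5705}\right) = - \frac{13672}{- \frac{7}{2} - 9} - \frac{1132}{1141} = - \frac{13672}{- \frac{25}{2}} - \frac{1132}{1141} = \left(-13672\right) \left(- \frac{2}{25}\right) - \frac{1132}{1141} = \frac{27344}{25} - \frac{1132}{1141} = \frac{31171204}{28525}$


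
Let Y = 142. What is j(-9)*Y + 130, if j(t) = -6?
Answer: -722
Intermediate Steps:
j(-9)*Y + 130 = -6*142 + 130 = -852 + 130 = -722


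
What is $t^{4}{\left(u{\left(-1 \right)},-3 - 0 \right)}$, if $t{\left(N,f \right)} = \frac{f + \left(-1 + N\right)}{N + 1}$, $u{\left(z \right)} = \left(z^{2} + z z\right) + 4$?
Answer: $\frac{16}{2401} \approx 0.0066639$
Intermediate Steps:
$u{\left(z \right)} = 4 + 2 z^{2}$ ($u{\left(z \right)} = \left(z^{2} + z^{2}\right) + 4 = 2 z^{2} + 4 = 4 + 2 z^{2}$)
$t{\left(N,f \right)} = \frac{-1 + N + f}{1 + N}$
$t^{4}{\left(u{\left(-1 \right)},-3 - 0 \right)} = \left(\frac{-1 + \left(4 + 2 \left(-1\right)^{2}\right) - 3}{1 + \left(4 + 2 \left(-1\right)^{2}\right)}\right)^{4} = \left(\frac{-1 + \left(4 + 2 \cdot 1\right) + \left(-3 + 0\right)}{1 + \left(4 + 2 \cdot 1\right)}\right)^{4} = \left(\frac{-1 + \left(4 + 2\right) - 3}{1 + \left(4 + 2\right)}\right)^{4} = \left(\frac{-1 + 6 - 3}{1 + 6}\right)^{4} = \left(\frac{1}{7} \cdot 2\right)^{4} = \left(\frac{2}{7}\right)^{4} = \frac{16}{2401}$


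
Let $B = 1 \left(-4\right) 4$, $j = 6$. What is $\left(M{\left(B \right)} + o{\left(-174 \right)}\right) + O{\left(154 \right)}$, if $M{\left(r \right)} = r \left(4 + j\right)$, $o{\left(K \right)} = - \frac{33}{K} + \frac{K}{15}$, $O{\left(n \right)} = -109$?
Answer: $- \frac{81319}{290} \approx -280.41$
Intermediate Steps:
$o{\left(K \right)} = - \frac{33}{K} + \frac{K}{15}$ ($o{\left(K \right)} = - \frac{33}{K} + K \frac{1}{15} = - \frac{33}{K} + \frac{K}{15}$)
$B = -16$ ($B = \left(-4\right) 4 = -16$)
$M{\left(r \right)} = 10 r$ ($M{\left(r \right)} = r \left(4 + 6\right) = r 10 = 10 r$)
$\left(M{\left(B \right)} + o{\left(-174 \right)}\right) + O{\left(154 \right)} = \left(10 \left(-16\right) + \left(- \frac{33}{-174} + \frac{1}{15} \left(-174\right)\right)\right) - 109 = \left(-160 - \frac{3309}{290}\right) - 109 = - \frac{49709}{290} - 109 = - \frac{81319}{290}$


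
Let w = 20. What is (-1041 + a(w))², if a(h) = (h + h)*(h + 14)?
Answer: 101761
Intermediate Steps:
a(h) = 2*h*(14 + h) (a(h) = (2*h)*(14 + h) = 2*h*(14 + h))
(-1041 + a(w))² = (-1041 + 2*20*(14 + 20))² = (-1041 + 2*20*34)² = (-1041 + 1360)² = 319² = 101761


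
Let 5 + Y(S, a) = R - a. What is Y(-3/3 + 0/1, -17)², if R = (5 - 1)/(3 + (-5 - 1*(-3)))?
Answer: 256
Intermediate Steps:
R = 4 (R = 4/(3 + (-5 + 3)) = 4/(3 - 2) = 4/1 = 4*1 = 4)
Y(S, a) = -1 - a (Y(S, a) = -5 + (4 - a) = -1 - a)
Y(-3/3 + 0/1, -17)² = (-1 - 1*(-17))² = (-1 + 17)² = 16² = 256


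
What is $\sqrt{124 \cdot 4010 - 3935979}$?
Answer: $i \sqrt{3438739} \approx 1854.4 i$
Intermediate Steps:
$\sqrt{124 \cdot 4010 - 3935979} = \sqrt{497240 - 3935979} = \sqrt{-3438739} = i \sqrt{3438739}$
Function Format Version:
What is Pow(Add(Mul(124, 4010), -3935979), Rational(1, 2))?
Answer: Mul(I, Pow(3438739, Rational(1, 2))) ≈ Mul(1854.4, I)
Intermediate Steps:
Pow(Add(Mul(124, 4010), -3935979), Rational(1, 2)) = Pow(Add(497240, -3935979), Rational(1, 2)) = Pow(-3438739, Rational(1, 2)) = Mul(I, Pow(3438739, Rational(1, 2)))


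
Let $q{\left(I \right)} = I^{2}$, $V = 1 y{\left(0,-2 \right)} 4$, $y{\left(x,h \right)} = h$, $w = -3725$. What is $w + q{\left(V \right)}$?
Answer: $-3661$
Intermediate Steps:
$V = -8$ ($V = 1 \left(-2\right) 4 = \left(-2\right) 4 = -8$)
$w + q{\left(V \right)} = -3725 + \left(-8\right)^{2} = -3725 + 64 = -3661$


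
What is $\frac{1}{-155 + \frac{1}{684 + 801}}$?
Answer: $- \frac{1485}{230174} \approx -0.0064516$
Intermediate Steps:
$\frac{1}{-155 + \frac{1}{684 + 801}} = \frac{1}{-155 + \frac{1}{1485}} = \frac{1}{- \frac{230174}{1485}} = - \frac{1485}{230174}$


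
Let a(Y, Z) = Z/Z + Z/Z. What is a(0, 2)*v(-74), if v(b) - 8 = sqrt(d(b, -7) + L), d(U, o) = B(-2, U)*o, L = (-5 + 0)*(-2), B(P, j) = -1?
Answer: 16 + 2*sqrt(17) ≈ 24.246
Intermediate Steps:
L = 10 (L = -5*(-2) = 10)
d(U, o) = -o
v(b) = 8 + sqrt(17) (v(b) = 8 + sqrt(-1*(-7) + 10) = 8 + sqrt(7 + 10) = 8 + sqrt(17))
a(Y, Z) = 2 (a(Y, Z) = 1 + 1 = 2)
a(0, 2)*v(-74) = 2*(8 + sqrt(17)) = 16 + 2*sqrt(17)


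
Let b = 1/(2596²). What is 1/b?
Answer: 6739216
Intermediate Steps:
b = 1/6739216 ≈ 1.4839e-7
1/b = 1/(1/6739216) = 6739216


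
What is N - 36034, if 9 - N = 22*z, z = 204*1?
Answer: -40513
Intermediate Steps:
z = 204
N = -4479 (N = 9 - 22*204 = 9 - 1*4488 = 9 - 4488 = -4479)
N - 36034 = -4479 - 36034 = -40513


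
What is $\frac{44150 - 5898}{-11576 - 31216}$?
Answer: $- \frac{9563}{10698} \approx -0.89391$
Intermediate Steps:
$\frac{44150 - 5898}{-11576 - 31216} = \frac{38252}{-42792} = 38252 \left(- \frac{1}{42792}\right) = - \frac{9563}{10698}$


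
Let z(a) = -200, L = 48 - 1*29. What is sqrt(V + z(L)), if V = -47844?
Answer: 2*I*sqrt(12011) ≈ 219.19*I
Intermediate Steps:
L = 19 (L = 48 - 29 = 19)
sqrt(V + z(L)) = sqrt(-47844 - 200) = sqrt(-48044) = 2*I*sqrt(12011)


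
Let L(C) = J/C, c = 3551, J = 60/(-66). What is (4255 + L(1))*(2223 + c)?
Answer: 270194330/11 ≈ 2.4563e+7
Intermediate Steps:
J = -10/11 (J = 60*(-1/66) = -10/11 ≈ -0.90909)
L(C) = -10/(11*C)
(4255 + L(1))*(2223 + c) = (4255 - 10/11/1)*(2223 + 3551) = (4255 - 10/11*1)*5774 = (4255 - 10/11)*5774 = (46795/11)*5774 = 270194330/11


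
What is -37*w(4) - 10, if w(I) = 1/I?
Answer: -77/4 ≈ -19.250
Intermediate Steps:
-37*w(4) - 10 = -37/4 - 10 = -77/4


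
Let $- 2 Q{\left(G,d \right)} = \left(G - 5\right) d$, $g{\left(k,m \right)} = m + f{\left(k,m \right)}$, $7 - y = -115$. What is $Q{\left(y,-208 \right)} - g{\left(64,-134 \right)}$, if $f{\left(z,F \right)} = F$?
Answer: $12436$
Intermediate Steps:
$y = 122$ ($y = 7 - -115 = 7 + 115 = 122$)
$g{\left(k,m \right)} = 2 m$ ($g{\left(k,m \right)} = m + m = 2 m$)
$Q{\left(G,d \right)} = - \frac{d \left(-5 + G\right)}{2}$ ($Q{\left(G,d \right)} = - \frac{\left(G - 5\right) d}{2} = - \frac{\left(-5 + G\right) d}{2} = - \frac{d \left(-5 + G\right)}{2}$)
$Q{\left(y,-208 \right)} - g{\left(64,-134 \right)} = \frac{1}{2} \left(-208\right) \left(5 - 122\right) - 2 \left(-134\right) = \frac{1}{2} \left(-208\right) \left(5 - 122\right) - -268 = \frac{1}{2} \left(-208\right) \left(-117\right) + 268 = 12168 + 268 = 12436$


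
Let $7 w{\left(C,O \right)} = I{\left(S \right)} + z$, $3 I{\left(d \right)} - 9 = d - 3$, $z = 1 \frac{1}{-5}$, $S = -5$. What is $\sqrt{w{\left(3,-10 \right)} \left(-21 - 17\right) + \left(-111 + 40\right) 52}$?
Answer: $\frac{2 i \sqrt{10178070}}{105} \approx 60.768 i$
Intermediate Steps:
$z = - \frac{1}{5}$ ($z = 1 \left(- \frac{1}{5}\right) = - \frac{1}{5} \approx -0.2$)
$I{\left(d \right)} = 2 + \frac{d}{3}$ ($I{\left(d \right)} = 3 + \frac{d - 3}{3} = 3 + \frac{-3 + d}{3} = 3 + \left(-1 + \frac{d}{3}\right) = 2 + \frac{d}{3}$)
$w{\left(C,O \right)} = \frac{2}{105}$ ($w{\left(C,O \right)} = \frac{\left(2 + \frac{1}{3} \left(-5\right)\right) - \frac{1}{5}}{7} = \frac{\left(2 - \frac{5}{3}\right) - \frac{1}{5}}{7} = \frac{\frac{1}{3} - \frac{1}{5}}{7} = \frac{1}{7} \cdot \frac{2}{15} = \frac{2}{105}$)
$\sqrt{w{\left(3,-10 \right)} \left(-21 - 17\right) + \left(-111 + 40\right) 52} = \sqrt{\frac{2 \left(-21 - 17\right)}{105} + \left(-111 + 40\right) 52} = \sqrt{\frac{2}{105} \left(-38\right) - 3692} = \sqrt{- \frac{76}{105} - 3692} = \sqrt{- \frac{387736}{105}} = \frac{2 i \sqrt{10178070}}{105}$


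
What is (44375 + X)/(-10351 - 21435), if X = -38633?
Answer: -2871/15893 ≈ -0.18065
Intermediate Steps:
(44375 + X)/(-10351 - 21435) = (44375 - 38633)/(-10351 - 21435) = 5742/(-31786) = 5742*(-1/31786) = -2871/15893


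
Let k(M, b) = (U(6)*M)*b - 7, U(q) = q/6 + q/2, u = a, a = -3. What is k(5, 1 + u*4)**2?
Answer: 51529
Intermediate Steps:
u = -3
U(q) = 2*q/3 (U(q) = q*(1/6) + q*(1/2) = q/6 + q/2 = 2*q/3)
k(M, b) = -7 + 4*M*b (k(M, b) = (((2/3)*6)*M)*b - 7 = (4*M)*b - 7 = 4*M*b - 7 = -7 + 4*M*b)
k(5, 1 + u*4)**2 = (-7 + 4*5*(1 - 3*4))**2 = (-7 + 4*5*(1 - 12))**2 = (-7 + 4*5*(-11))**2 = (-7 - 220)**2 = (-227)**2 = 51529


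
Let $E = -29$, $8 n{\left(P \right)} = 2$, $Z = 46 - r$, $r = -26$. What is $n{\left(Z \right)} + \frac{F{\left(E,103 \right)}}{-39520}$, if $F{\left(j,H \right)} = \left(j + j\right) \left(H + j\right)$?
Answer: $\frac{3543}{9880} \approx 0.3586$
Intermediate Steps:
$Z = 72$ ($Z = 46 - -26 = 46 + 26 = 72$)
$n{\left(P \right)} = \frac{1}{4}$ ($n{\left(P \right)} = \frac{1}{8} \cdot 2 = \frac{1}{4}$)
$F{\left(j,H \right)} = 2 j \left(H + j\right)$
$n{\left(Z \right)} + \frac{F{\left(E,103 \right)}}{-39520} = \frac{1}{4} + \frac{2 \left(-29\right) \left(103 - 29\right)}{-39520} = \frac{1}{4} + 2 \left(-29\right) 74 \left(- \frac{1}{39520}\right) = \frac{1}{4} - - \frac{1073}{9880} = \frac{1}{4} + \frac{1073}{9880} = \frac{3543}{9880}$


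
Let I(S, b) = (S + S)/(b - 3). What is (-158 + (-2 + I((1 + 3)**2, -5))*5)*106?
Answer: -19928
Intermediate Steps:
I(S, b) = 2*S/(-3 + b) (I(S, b) = (2*S)/(-3 + b) = 2*S/(-3 + b))
(-158 + (-2 + I((1 + 3)**2, -5))*5)*106 = (-158 + (-2 + 2*(1 + 3)**2/(-3 - 5))*5)*106 = (-158 + (-2 + 2*4**2/(-8))*5)*106 = (-158 + (-2 + 2*16*(-1/8))*5)*106 = (-158 + (-2 - 4)*5)*106 = (-158 - 6*5)*106 = (-158 - 30)*106 = -188*106 = -19928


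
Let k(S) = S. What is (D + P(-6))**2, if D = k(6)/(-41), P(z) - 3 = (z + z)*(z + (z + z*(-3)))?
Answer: 8037225/1681 ≈ 4781.2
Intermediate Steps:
P(z) = 3 - 2*z**2 (P(z) = 3 + (z + z)*(z + (z + z*(-3))) = 3 + (2*z)*(z + (z - 3*z)) = 3 + (2*z)*(z - 2*z) = 3 + (2*z)*(-z) = 3 - 2*z**2)
D = -6/41 (D = 6/(-41) = 6*(-1/41) = -6/41 ≈ -0.14634)
(D + P(-6))**2 = (-6/41 + (3 - 2*(-6)**2))**2 = (-6/41 + (3 - 2*36))**2 = (-6/41 + (3 - 72))**2 = (-6/41 - 69)**2 = (-2835/41)**2 = 8037225/1681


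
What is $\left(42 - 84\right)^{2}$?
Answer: $1764$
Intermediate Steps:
$\left(42 - 84\right)^{2} = \left(-42\right)^{2} = 1764$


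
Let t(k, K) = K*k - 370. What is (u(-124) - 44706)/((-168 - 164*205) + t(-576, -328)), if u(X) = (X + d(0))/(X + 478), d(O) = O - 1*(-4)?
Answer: -1318837/4565715 ≈ -0.28886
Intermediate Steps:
d(O) = 4 + O (d(O) = O + 4 = 4 + O)
t(k, K) = -370 + K*k
u(X) = (4 + X)/(478 + X) (u(X) = (X + (4 + 0))/(X + 478) = (X + 4)/(478 + X) = (4 + X)/(478 + X))
(u(-124) - 44706)/((-168 - 164*205) + t(-576, -328)) = ((4 - 124)/(478 - 124) - 44706)/((-168 - 164*205) + (-370 - 328*(-576))) = (-120/354 - 44706)/((-168 - 33620) + (-370 + 188928)) = ((1/354)*(-120) - 44706)/(-33788 + 188558) = (-20/59 - 44706)/154770 = -2637674/59*1/154770 = -1318837/4565715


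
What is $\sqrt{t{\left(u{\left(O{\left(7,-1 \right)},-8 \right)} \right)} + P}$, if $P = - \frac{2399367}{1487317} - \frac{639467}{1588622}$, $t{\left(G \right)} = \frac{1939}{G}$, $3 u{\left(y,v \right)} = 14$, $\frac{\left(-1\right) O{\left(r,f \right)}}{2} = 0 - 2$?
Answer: $\frac{\sqrt{577094867286212319918746054}}{1181392253587} \approx 20.334$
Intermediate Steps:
$O{\left(r,f \right)} = 4$ ($O{\left(r,f \right)} = - 2 \left(0 - 2\right) = \left(-2\right) \left(-2\right) = 4$)
$u{\left(y,v \right)} = \frac{14}{3}$ ($u{\left(y,v \right)} = \frac{1}{3} \cdot 14 = \frac{14}{3}$)
$P = - \frac{4762777342313}{2362784507174}$ ($P = \left(-2399367\right) \frac{1}{1487317} - \frac{639467}{1588622} = - \frac{2399367}{1487317} - \frac{639467}{1588622} = - \frac{4762777342313}{2362784507174} \approx -2.0157$)
$\sqrt{t{\left(u{\left(O{\left(7,-1 \right)},-8 \right)} \right)} + P} = \sqrt{\frac{1939}{\frac{14}{3}} - \frac{4762777342313}{2362784507174}} = \sqrt{1939 \cdot \frac{3}{14} - \frac{4762777342313}{2362784507174}} = \sqrt{\frac{831}{2} - \frac{4762777342313}{2362784507174}} = \sqrt{\frac{488487092694242}{1181392253587}} = \frac{\sqrt{577094867286212319918746054}}{1181392253587}$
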